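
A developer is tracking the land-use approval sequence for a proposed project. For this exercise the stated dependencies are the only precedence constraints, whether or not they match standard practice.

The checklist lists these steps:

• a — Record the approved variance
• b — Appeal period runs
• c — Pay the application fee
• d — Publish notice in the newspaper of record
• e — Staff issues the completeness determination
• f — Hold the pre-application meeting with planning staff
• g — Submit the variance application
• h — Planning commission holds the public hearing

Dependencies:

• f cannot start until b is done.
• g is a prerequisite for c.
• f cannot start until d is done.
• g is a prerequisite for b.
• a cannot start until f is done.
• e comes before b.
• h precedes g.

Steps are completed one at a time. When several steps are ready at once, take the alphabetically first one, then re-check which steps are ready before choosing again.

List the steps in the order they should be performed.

d, e and h have no prerequisites; d has the earlier label, so d is first.
e and h are both available; e has the earlier label → e.
h is the only step now ready → h.
g needed h, now all done → g.
Ready: b and c. b has the earlier label → b.
c and f are both available; c has the earlier label → c.
f needed b and d, now all done → f.
Next only a has its prerequisites met → a.

d e h g b c f a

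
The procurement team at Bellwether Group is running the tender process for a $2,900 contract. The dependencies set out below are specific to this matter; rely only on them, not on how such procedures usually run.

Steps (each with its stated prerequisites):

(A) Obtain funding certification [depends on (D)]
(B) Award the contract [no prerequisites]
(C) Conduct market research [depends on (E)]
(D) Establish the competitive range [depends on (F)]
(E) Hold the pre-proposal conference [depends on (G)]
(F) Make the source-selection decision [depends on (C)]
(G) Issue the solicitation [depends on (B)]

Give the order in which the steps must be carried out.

Only (B) has no prerequisites, so it is first.
(G) needed (B), now all done → (G).
(E) is the only step now ready → (E).
That leaves (C) as the only ready step → (C).
(F) is the only step now ready → (F).
(D) needed (F), now all done → (D).
(A) needed (D), now all done → (A).

(B), (G), (E), (C), (F), (D), (A)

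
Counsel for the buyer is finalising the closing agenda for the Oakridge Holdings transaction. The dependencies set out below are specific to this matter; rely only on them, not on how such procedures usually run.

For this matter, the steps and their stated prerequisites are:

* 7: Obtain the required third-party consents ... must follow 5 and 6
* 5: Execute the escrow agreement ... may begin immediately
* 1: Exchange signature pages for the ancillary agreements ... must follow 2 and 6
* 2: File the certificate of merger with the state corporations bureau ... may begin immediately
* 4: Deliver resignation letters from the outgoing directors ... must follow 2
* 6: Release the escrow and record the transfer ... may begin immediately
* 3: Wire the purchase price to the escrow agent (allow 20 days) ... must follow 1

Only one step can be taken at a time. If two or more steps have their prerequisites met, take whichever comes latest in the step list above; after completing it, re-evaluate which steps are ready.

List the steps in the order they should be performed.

6, 2 and 5 have no prerequisites; 6 is listed later, so 6 is first.
Now 2 and 5 have their prerequisites met. 2 is listed later, so 2 next.
4 and 1 now also ready, so the ready set is {4, 1, 5}; 4 is listed later → 4.
Now 1 and 5 have their prerequisites met. 1 is listed later, so 1 next.
3 now also ready, so the ready set is {3, 5}; 3 is listed later → 3.
Next only 5 has its prerequisites met → 5.
That leaves 7 as the only ready step → 7.

6 2 4 1 3 5 7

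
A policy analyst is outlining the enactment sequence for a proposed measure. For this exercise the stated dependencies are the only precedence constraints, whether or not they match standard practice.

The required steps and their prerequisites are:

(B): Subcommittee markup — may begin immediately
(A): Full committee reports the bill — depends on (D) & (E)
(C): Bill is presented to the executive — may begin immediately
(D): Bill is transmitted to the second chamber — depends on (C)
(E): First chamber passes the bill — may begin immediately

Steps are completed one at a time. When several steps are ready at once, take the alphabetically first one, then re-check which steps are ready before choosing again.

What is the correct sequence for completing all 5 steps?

Nothing is required for (B), (C) and (E). (B) has the earlier label → (B) first.
Ready: (C) and (E). (C) has the earlier label → (C).
(D) now also ready, so the ready set is {(D), (E)}; (D) has the earlier label → (D).
That leaves (E) as the only ready step → (E).
Next only (A) has its prerequisites met → (A).

(B) → (C) → (D) → (E) → (A)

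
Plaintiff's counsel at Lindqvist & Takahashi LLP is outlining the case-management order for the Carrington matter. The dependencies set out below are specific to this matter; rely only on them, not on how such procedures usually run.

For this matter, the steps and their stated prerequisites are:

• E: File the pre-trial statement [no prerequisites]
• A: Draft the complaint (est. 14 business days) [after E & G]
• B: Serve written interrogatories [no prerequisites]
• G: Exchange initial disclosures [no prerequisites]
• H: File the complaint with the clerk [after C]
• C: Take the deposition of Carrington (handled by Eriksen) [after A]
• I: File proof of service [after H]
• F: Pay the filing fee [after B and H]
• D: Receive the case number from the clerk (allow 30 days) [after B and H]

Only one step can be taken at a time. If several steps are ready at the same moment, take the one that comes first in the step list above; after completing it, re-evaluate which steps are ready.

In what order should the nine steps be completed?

Nothing is required for E, B and G. E is listed earlier → E first.
Now B and G have their prerequisites met. B is listed earlier, so B next.
G is the only step now ready → G.
A is the only step now ready → A.
C is the only step now ready → C.
H needed C, now all done → H.
Ready: I, F and D. I is listed earlier → I.
Now F and D have their prerequisites met. F is listed earlier, so F next.
D is the only step now ready → D.

E B G A C H I F D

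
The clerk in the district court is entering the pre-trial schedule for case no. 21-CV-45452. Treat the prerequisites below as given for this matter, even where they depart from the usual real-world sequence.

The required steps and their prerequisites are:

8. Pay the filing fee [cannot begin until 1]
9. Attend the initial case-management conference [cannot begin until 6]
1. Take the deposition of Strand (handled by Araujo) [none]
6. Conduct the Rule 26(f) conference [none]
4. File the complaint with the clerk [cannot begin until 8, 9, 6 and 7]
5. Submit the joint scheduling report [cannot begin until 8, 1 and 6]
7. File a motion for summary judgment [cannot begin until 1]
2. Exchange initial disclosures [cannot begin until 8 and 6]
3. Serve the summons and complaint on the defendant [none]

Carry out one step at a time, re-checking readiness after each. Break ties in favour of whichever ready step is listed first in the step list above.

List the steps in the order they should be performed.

Nothing is required for 1, 6 and 3. 1 is listed earlier → 1 first.
Ready: 8, 6, 7 and 3. 8 is listed earlier → 8.
6, 7 and 3 are all available; 6 is listed earlier → 6.
Now 9, 5, 7, 2 and 3 have their prerequisites met. 9 is listed earlier, so 9 next.
Ready: 5, 7, 2 and 3. 5 is listed earlier → 5.
Ready: 7, 2 and 3. 7 is listed earlier → 7.
4 now also ready, so the ready set is {4, 2, 3}; 4 is listed earlier → 4.
Ready: 2 and 3. 2 is listed earlier → 2.
Next only 3 has its prerequisites met → 3.

1, 8, 6, 9, 5, 7, 4, 2, 3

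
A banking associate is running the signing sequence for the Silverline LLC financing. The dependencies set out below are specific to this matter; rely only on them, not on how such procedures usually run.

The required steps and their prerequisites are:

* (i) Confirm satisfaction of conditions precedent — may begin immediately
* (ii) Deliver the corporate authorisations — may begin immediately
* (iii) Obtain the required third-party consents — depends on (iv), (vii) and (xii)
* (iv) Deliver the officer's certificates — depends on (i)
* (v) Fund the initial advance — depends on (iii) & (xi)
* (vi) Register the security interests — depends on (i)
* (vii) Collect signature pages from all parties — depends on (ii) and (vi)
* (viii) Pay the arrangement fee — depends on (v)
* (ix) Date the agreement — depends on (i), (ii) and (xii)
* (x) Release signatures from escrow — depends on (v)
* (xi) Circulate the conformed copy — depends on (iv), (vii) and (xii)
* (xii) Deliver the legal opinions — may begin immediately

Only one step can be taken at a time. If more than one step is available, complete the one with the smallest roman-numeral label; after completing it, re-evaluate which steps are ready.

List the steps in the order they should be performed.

(i), (ii) and (xii) have no prerequisites; (i) has the earlier label, so (i) is first.
(iv) and (vi) now also ready, so the ready set is {(ii), (iv), (vi), (xii)}; (ii) has the earlier label → (ii).
Now (iv), (vi) and (xii) have their prerequisites met. (iv) has the earlier label, so (iv) next.
Now (vi) and (xii) have their prerequisites met. (vi) has the earlier label, so (vi) next.
Ready: (vii) and (xii). (vii) has the earlier label → (vii).
(xii) is the only step now ready → (xii).
Ready: (iii), (ix) and (xi). (iii) has the earlier label → (iii).
(ix) and (xi) are both available; (ix) has the earlier label → (ix).
(xi) needed (iv), (vii) and (xii), now all done → (xi).
(v) needed (iii) and (xi), now all done → (v).
Now (viii) and (x) have their prerequisites met. (viii) has the earlier label, so (viii) next.
(x) needed (v), now all done → (x).

(i), (ii), (iv), (vi), (vii), (xii), (iii), (ix), (xi), (v), (viii), (x)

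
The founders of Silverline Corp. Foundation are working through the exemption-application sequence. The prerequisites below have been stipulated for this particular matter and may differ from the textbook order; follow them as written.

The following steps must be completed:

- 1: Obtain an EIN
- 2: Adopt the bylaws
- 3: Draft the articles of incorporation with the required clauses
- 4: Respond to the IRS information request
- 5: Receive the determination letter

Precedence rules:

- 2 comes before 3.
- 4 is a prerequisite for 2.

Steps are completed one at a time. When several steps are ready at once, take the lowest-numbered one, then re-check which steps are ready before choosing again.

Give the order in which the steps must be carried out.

Nothing is required for 1, 4 and 5. 1 has the earlier label → 1 first.
4 and 5 are both available; 4 has the earlier label → 4.
Now 2 and 5 have their prerequisites met. 2 has the earlier label, so 2 next.
3 now also ready, so the ready set is {3, 5}; 3 has the earlier label → 3.
That leaves 5 as the only ready step → 5.

1, 4, 2, 3, 5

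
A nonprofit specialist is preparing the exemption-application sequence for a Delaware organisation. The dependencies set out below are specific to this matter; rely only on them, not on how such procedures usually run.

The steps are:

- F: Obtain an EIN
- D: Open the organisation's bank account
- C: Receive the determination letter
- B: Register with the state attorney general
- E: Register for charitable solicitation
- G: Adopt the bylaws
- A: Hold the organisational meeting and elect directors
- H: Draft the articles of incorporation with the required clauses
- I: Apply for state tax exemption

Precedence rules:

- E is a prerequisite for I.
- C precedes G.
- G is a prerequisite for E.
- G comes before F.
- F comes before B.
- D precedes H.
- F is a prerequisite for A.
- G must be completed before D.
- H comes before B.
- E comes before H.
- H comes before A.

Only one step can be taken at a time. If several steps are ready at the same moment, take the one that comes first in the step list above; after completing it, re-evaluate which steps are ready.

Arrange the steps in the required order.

Only C has no prerequisites, so it is first.
That leaves G as the only ready step → G.
Now F, D and E have their prerequisites met. F is listed earlier, so F next.
Ready: D and E. D is listed earlier → D.
Next only E has its prerequisites met → E.
Ready: H and I. H is listed earlier → H.
B and A now also ready, so the ready set is {B, A, I}; B is listed earlier → B.
A and I are both available; A is listed earlier → A.
I needed E, now all done → I.

C G F D E H B A I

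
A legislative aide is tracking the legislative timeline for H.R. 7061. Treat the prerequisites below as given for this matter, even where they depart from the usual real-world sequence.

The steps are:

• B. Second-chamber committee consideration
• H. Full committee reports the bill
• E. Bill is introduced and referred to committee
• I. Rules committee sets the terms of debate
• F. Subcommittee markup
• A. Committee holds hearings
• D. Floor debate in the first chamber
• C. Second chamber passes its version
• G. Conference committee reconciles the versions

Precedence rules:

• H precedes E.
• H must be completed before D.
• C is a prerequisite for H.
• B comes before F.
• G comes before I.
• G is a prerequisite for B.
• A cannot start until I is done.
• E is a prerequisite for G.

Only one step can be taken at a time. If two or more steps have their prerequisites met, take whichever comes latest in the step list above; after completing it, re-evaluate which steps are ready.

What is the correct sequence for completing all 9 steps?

Only C has no prerequisites, so it is first.
H is the only step now ready → H.
Ready: D and E. D is listed later → D.
E is the only step now ready → E.
G needed E, now all done → G.
Ready: I and B. I is listed later → I.
A and B are both available; A is listed later → A.
B needed G, now all done → B.
That leaves F as the only ready step → F.

C → H → D → E → G → I → A → B → F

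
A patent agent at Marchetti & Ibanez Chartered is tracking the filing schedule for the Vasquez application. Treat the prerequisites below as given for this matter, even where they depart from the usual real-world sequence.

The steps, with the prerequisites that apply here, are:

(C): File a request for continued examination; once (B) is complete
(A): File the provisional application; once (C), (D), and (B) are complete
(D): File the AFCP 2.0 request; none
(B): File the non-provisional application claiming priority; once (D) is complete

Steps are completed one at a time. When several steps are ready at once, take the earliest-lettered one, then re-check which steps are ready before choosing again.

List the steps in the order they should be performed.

(D), (B), (C), (A)

Only (D) has no prerequisites, so it is first.
That leaves (B) as the only ready step → (B).
Next only (C) has its prerequisites met → (C).
(A) needed (B), (C) and (D), now all done → (A).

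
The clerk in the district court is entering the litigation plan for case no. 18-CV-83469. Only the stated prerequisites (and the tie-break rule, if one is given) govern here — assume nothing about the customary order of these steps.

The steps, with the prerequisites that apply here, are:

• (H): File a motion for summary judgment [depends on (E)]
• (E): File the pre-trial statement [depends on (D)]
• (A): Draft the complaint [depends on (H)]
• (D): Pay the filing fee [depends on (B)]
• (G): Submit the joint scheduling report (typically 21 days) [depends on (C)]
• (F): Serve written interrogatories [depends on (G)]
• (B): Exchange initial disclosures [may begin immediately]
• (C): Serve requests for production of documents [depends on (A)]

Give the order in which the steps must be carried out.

(B) (D) (E) (H) (A) (C) (G) (F)

Only (B) has no prerequisites, so it is first.
(D) needed (B), now all done → (D).
(E) needed (D), now all done → (E).
(H) needed (E), now all done → (H).
(A) needed (H), now all done → (A).
That leaves (C) as the only ready step → (C).
(G) needed (C), now all done → (G).
(F) needed (G), now all done → (F).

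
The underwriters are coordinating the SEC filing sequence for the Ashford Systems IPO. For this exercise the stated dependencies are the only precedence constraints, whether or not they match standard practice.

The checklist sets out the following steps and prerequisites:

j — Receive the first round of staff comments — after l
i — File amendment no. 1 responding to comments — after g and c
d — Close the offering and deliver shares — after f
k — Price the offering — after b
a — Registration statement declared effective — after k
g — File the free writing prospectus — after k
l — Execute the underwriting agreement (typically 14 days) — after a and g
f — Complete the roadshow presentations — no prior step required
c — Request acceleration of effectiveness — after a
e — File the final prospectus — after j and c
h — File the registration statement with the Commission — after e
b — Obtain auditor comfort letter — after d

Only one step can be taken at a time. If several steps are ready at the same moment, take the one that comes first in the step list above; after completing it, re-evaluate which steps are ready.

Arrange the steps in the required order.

Only f has no prerequisites, so it is first.
d needed f, now all done → d.
That leaves b as the only ready step → b.
k needed b, now all done → k.
Now a and g have their prerequisites met. a is listed earlier, so a next.
Ready: g and c. g is listed earlier → g.
Now l and c have their prerequisites met. l is listed earlier, so l next.
j now also ready, so the ready set is {j, c}; j is listed earlier → j.
c needed a, now all done → c.
Ready: i and e. i is listed earlier → i.
e is the only step now ready → e.
h needed e, now all done → h.

f → d → b → k → a → g → l → j → c → i → e → h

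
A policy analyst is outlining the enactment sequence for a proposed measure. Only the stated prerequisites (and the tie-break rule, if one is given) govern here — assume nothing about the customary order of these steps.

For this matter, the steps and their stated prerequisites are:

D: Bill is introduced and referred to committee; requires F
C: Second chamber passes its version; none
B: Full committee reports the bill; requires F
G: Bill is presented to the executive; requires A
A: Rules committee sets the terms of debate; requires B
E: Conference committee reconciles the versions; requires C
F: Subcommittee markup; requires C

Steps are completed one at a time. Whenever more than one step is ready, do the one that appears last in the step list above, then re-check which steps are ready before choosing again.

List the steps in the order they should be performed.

C F E B A G D

C has no prerequisites → C first.
Ready: F and E. F is listed later → F.
B and D now also ready, so the ready set is {E, B, D}; E is listed later → E.
Ready: B and D. B is listed later → B.
Ready: A and D. A is listed later → A.
G and D are both available; G is listed later → G.
That leaves D as the only ready step → D.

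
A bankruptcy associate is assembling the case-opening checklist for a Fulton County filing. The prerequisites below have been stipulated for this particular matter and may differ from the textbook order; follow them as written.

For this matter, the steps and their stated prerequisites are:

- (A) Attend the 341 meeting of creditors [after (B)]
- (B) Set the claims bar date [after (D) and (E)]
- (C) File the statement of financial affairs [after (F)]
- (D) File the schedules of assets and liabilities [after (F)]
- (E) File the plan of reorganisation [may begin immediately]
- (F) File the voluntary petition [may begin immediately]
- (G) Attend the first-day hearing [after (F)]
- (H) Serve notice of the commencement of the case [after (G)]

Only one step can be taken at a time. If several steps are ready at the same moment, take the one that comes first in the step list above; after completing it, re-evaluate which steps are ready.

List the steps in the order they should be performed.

(E) (F) (C) (D) (B) (A) (G) (H)

(E) and (F) have no prerequisites; (E) is listed earlier, so (E) is first.
Next only (F) has its prerequisites met → (F).
Ready: (C), (D) and (G). (C) is listed earlier → (C).
Ready: (D) and (G). (D) is listed earlier → (D).
Ready: (B) and (G). (B) is listed earlier → (B).
(A) and (G) are both available; (A) is listed earlier → (A).
(G) needed (F), now all done → (G).
(H) needed (G), now all done → (H).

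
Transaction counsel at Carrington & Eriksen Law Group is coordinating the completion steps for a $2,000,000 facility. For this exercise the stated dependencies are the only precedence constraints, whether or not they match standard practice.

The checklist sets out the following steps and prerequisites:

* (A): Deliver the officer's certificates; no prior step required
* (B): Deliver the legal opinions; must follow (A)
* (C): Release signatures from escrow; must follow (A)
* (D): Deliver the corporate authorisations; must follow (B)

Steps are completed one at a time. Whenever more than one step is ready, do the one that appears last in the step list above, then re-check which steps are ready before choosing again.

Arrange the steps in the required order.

(A) → (C) → (B) → (D)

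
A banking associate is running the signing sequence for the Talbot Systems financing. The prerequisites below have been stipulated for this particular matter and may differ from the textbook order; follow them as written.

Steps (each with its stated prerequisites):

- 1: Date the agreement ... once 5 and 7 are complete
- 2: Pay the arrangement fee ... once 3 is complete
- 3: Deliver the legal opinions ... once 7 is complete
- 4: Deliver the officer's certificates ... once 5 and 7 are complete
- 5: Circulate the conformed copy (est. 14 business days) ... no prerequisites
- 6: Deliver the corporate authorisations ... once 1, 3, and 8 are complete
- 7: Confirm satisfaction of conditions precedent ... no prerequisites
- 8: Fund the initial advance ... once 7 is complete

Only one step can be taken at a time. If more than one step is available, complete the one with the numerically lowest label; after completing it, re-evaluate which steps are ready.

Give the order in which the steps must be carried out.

5 → 7 → 1 → 3 → 2 → 4 → 8 → 6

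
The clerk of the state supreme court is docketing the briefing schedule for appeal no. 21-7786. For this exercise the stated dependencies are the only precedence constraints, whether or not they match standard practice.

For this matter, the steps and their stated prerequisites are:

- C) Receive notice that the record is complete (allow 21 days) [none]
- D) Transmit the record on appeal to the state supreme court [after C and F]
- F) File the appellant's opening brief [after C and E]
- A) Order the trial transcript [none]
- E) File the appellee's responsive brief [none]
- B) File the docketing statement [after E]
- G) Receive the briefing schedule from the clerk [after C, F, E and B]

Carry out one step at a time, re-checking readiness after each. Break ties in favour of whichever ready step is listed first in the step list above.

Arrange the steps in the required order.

C, A and E have no prerequisites; C is listed earlier, so C is first.
Ready: A and E. A is listed earlier → A.
Next only E has its prerequisites met → E.
Ready: F and B. F is listed earlier → F.
D now also ready, so the ready set is {D, B}; D is listed earlier → D.
B needed E, now all done → B.
G is the only step now ready → G.

C, A, E, F, D, B, G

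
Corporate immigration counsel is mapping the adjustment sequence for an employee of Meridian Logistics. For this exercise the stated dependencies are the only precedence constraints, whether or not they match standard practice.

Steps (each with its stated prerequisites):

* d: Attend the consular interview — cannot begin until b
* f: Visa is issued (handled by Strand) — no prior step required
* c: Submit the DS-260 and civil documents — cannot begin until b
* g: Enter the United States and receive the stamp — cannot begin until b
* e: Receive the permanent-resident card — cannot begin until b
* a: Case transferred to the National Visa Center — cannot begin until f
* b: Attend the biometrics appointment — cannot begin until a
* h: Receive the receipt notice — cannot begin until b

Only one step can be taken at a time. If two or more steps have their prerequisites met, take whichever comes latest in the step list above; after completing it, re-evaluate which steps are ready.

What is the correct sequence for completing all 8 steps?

f a b h e g c d

f is the only step with nothing outstanding, so it goes first.
a needed f, now all done → a.
Next only b has its prerequisites met → b.
Ready: h, e, g, c and d. h is listed later → h.
Now e, g, c and d have their prerequisites met. e is listed later, so e next.
Now g, c and d have their prerequisites met. g is listed later, so g next.
Now c and d have their prerequisites met. c is listed later, so c next.
d is the only step now ready → d.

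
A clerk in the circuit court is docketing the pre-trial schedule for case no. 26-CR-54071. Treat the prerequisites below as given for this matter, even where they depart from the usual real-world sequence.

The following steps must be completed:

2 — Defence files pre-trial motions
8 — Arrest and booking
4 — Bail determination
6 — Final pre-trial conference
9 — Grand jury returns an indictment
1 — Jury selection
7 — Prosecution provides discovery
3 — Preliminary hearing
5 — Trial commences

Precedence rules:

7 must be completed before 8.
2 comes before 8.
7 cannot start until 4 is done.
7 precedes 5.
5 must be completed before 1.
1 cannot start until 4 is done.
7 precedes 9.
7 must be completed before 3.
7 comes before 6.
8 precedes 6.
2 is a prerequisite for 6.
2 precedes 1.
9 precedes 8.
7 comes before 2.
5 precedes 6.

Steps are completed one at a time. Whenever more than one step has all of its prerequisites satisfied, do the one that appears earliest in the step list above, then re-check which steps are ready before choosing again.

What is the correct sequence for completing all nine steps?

4, 7, 2, 9, 8, 3, 5, 6, 1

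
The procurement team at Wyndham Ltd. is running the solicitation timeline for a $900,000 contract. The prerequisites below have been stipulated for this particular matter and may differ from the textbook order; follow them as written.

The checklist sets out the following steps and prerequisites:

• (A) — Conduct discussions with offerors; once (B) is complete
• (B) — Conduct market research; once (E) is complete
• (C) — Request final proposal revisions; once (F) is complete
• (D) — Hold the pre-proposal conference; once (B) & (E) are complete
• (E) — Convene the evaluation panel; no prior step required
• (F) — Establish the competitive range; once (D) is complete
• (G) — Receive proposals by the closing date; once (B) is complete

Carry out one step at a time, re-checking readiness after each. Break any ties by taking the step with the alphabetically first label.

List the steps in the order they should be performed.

Only (E) has no prerequisites, so it is first.
That leaves (B) as the only ready step → (B).
(A), (D) and (G) are all available; (A) has the earlier label → (A).
Ready: (D) and (G). (D) has the earlier label → (D).
Now (F) and (G) have their prerequisites met. (F) has the earlier label, so (F) next.
(C) and (G) are both available; (C) has the earlier label → (C).
(G) is the only step now ready → (G).

(E), (B), (A), (D), (F), (C), (G)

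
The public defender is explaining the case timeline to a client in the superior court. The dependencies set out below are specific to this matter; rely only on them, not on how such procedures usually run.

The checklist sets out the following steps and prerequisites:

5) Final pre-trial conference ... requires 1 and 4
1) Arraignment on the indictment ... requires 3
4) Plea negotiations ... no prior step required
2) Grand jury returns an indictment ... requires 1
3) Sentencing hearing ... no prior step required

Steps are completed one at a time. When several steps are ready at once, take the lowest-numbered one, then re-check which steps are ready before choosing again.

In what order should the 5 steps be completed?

3, 1, 2, 4, 5

Nothing is required for 3 and 4. 3 has the earlier label → 3 first.
1 now also ready, so the ready set is {1, 4}; 1 has the earlier label → 1.
Now 2 and 4 have their prerequisites met. 2 has the earlier label, so 2 next.
4 is the only step now ready → 4.
5 needed 1 and 4, now all done → 5.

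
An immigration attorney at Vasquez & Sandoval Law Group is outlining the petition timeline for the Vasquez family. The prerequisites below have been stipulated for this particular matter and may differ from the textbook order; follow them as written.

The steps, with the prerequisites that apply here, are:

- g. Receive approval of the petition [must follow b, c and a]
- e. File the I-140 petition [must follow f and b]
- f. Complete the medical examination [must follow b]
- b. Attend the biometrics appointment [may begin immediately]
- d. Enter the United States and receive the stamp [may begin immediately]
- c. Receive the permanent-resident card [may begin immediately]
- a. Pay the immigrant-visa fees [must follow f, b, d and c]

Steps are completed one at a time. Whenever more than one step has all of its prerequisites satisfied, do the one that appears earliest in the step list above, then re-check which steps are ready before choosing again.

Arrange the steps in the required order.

Nothing is required for b, d and c. b is listed earlier → b first.
Now f, d and c have their prerequisites met. f is listed earlier, so f next.
e, d and c are all available; e is listed earlier → e.
Now d and c have their prerequisites met. d is listed earlier, so d next.
That leaves c as the only ready step → c.
a needed f, b, d and c, now all done → a.
g needed b, c and a, now all done → g.

b, f, e, d, c, a, g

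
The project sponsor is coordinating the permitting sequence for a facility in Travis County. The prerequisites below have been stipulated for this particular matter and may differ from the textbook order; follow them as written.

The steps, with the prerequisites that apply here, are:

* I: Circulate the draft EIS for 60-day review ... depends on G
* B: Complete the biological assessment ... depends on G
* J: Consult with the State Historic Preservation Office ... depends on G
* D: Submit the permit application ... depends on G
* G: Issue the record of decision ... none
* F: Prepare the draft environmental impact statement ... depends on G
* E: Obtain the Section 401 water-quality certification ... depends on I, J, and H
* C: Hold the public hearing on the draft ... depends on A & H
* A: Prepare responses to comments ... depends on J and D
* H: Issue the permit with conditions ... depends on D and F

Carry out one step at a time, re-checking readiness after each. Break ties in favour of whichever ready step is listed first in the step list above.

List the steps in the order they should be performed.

G → I → B → J → D → F → A → H → E → C

G is the only step with nothing outstanding, so it goes first.
Ready: I, B, J, D and F. I is listed earlier → I.
B, J, D and F are all available; B is listed earlier → B.
Ready: J, D and F. J is listed earlier → J.
Now D and F have their prerequisites met. D is listed earlier, so D next.
A now also ready, so the ready set is {F, A}; F is listed earlier → F.
Now A and H have their prerequisites met. A is listed earlier, so A next.
H needed D and F, now all done → H.
Ready: E and C. E is listed earlier → E.
C needed A and H, now all done → C.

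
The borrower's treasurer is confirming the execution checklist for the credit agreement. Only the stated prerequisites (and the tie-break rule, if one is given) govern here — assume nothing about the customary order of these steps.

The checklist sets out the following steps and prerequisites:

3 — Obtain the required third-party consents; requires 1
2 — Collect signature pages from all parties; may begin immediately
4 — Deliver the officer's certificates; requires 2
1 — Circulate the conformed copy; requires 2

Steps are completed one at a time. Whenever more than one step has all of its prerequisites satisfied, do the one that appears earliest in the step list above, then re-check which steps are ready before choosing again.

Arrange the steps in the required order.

2, 4, 1, 3

2 is the only step with nothing outstanding, so it goes first.
Ready: 4 and 1. 4 is listed earlier → 4.
1 needed 2, now all done → 1.
That leaves 3 as the only ready step → 3.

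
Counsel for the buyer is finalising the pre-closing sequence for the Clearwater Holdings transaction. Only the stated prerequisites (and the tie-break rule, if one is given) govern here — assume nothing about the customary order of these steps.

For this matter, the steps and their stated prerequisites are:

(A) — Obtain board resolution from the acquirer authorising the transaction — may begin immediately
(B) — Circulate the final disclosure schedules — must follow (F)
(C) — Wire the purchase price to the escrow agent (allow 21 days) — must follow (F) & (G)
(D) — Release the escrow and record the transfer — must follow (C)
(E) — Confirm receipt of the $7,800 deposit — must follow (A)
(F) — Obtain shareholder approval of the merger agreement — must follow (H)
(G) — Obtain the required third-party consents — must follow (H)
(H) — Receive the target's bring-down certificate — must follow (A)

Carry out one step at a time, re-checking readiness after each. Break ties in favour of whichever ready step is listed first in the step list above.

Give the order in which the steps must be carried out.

(A), (E), (H), (F), (B), (G), (C), (D)

(A) has no prerequisites → (A) first.
(E) and (H) are both available; (E) is listed earlier → (E).
(H) is the only step now ready → (H).
Ready: (F) and (G). (F) is listed earlier → (F).
(B) now also ready, so the ready set is {(B), (G)}; (B) is listed earlier → (B).
Next only (G) has its prerequisites met → (G).
That leaves (C) as the only ready step → (C).
Next only (D) has its prerequisites met → (D).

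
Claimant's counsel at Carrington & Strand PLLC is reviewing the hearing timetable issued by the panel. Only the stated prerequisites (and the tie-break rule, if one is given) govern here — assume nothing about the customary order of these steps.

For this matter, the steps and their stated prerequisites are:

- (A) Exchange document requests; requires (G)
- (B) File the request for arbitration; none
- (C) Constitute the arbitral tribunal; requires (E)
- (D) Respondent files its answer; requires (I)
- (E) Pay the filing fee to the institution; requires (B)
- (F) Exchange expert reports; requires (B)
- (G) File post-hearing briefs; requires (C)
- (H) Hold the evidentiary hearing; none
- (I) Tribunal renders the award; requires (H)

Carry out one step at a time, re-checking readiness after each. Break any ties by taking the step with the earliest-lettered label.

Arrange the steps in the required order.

(B) → (E) → (C) → (F) → (G) → (A) → (H) → (I) → (D)

(B) and (H) have no prerequisites; (B) has the earlier label, so (B) is first.
Now (E), (F) and (H) have their prerequisites met. (E) has the earlier label, so (E) next.
Now (C), (F) and (H) have their prerequisites met. (C) has the earlier label, so (C) next.
Now (F), (G) and (H) have their prerequisites met. (F) has the earlier label, so (F) next.
(G) and (H) are both available; (G) has the earlier label → (G).
(A) and (H) are both available; (A) has the earlier label → (A).
That leaves (H) as the only ready step → (H).
(I) needed (H), now all done → (I).
Next only (D) has its prerequisites met → (D).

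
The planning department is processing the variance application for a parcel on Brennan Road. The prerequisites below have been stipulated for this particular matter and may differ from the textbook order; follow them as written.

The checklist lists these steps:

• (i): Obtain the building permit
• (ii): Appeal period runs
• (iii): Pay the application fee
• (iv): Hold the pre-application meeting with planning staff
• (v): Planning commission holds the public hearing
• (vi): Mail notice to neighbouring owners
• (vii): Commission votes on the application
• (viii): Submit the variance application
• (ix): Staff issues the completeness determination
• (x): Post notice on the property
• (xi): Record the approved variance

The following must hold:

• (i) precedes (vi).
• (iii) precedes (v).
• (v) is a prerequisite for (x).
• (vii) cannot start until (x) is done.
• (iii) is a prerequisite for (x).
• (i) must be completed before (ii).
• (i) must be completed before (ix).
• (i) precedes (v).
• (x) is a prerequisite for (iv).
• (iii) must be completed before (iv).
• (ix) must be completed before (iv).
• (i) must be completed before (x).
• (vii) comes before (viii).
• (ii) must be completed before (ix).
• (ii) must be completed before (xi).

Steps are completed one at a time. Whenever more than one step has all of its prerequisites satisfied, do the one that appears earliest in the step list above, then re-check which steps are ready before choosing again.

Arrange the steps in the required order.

(i) and (iii) have no prerequisites; (i) is listed earlier, so (i) is first.
(ii) and (vi) now also ready, so the ready set is {(ii), (iii), (vi)}; (ii) is listed earlier → (ii).
Ready: (iii), (vi), (ix) and (xi). (iii) is listed earlier → (iii).
Now (v), (vi), (ix) and (xi) have their prerequisites met. (v) is listed earlier, so (v) next.
Ready: (vi), (ix), (x) and (xi). (vi) is listed earlier → (vi).
Now (ix), (x) and (xi) have their prerequisites met. (ix) is listed earlier, so (ix) next.
(x) and (xi) are both available; (x) is listed earlier → (x).
(iv) and (vii) now also ready, so the ready set is {(iv), (vii), (xi)}; (iv) is listed earlier → (iv).
Ready: (vii) and (xi). (vii) is listed earlier → (vii).
Now (viii) and (xi) have their prerequisites met. (viii) is listed earlier, so (viii) next.
That leaves (xi) as the only ready step → (xi).

(i) → (ii) → (iii) → (v) → (vi) → (ix) → (x) → (iv) → (vii) → (viii) → (xi)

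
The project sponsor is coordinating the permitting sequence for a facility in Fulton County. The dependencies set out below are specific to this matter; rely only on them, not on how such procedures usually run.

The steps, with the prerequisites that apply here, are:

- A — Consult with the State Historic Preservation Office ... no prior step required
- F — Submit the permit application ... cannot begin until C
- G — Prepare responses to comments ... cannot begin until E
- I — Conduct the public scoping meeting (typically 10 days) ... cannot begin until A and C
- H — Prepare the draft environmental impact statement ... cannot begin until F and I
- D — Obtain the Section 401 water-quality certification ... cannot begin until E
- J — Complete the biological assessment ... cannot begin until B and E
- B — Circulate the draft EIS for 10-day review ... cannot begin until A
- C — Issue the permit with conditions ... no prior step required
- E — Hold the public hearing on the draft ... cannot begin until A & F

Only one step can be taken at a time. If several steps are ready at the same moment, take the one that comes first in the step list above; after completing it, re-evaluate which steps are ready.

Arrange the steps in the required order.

A and C have no prerequisites; A is listed earlier, so A is first.
B now also ready, so the ready set is {B, C}; B is listed earlier → B.
That leaves C as the only ready step → C.
Ready: F and I. F is listed earlier → F.
I and E are both available; I is listed earlier → I.
H now also ready, so the ready set is {H, E}; H is listed earlier → H.
Next only E has its prerequisites met → E.
Now G, D and J have their prerequisites met. G is listed earlier, so G next.
Ready: D and J. D is listed earlier → D.
J is the only step now ready → J.

A, B, C, F, I, H, E, G, D, J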